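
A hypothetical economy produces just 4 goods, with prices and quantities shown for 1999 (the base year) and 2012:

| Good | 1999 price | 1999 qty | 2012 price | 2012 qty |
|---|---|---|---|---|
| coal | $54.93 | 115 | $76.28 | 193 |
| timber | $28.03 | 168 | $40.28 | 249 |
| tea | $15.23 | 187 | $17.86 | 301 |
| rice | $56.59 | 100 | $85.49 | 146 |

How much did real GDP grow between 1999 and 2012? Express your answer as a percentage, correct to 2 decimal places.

Real GDP 1999 = Nominal GDP 1999 = 54.93·115 + 28.03·168 + 15.23·187 + 56.59·100 = 19533.00.
Real GDP 2012 (at 1999 prices) = 54.93·193 + 28.03·249 + 15.23·301 + 56.59·146 = 30427.33.
Real growth = 30427.33/19533.00 − 1 = 0.5577.

55.77%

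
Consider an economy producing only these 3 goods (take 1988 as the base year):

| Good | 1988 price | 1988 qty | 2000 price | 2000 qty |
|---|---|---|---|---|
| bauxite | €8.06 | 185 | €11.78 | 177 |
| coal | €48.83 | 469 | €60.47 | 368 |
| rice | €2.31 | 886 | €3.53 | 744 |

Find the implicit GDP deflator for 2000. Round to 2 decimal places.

Nominal GDP 2000 = 11.78·177 + 60.47·368 + 3.53·744 = 26964.34.
Real GDP 2000 (at 1988 prices) = 8.06·177 + 48.83·368 + 2.31·744 = 21114.70.
Deflator = Nominal/Real × 100 = 26964.34/21114.70 × 100 = 127.704.

127.70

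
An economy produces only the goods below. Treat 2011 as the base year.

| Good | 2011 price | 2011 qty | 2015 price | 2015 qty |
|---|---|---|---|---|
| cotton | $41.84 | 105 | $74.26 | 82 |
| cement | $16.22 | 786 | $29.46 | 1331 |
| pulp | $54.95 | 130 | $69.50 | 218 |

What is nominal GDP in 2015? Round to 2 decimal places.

$60451.58

Nominal GDP 2015 = Σ (p_2015 × q_2015) = 74.26·82 + 29.46·1331 + 69.50·218 = 60451.58.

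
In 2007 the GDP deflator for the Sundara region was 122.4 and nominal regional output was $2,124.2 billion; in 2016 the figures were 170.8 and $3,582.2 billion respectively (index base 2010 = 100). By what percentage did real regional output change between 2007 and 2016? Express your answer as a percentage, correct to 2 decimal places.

20.85%

Real regional output 2007 = 2124.2 / 1.224 = 1735.46.
Real regional output 2016 = 3582.2 / 1.708 = 2097.31.
Real growth = 2097.31 / 1735.46 − 1 = 0.2085.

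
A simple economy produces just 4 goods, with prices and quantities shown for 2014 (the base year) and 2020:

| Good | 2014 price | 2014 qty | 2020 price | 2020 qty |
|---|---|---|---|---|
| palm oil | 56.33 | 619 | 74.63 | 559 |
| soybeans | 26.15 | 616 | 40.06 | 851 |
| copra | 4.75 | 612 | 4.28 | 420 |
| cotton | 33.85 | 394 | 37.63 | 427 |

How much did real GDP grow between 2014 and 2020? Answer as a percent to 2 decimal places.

Real GDP 2014 = Nominal GDP 2014 = 56.33·619 + 26.15·616 + 4.75·612 + 33.85·394 = 67220.57.
Real GDP 2020 (at 2014 prices) = 56.33·559 + 26.15·851 + 4.75·420 + 33.85·427 = 70191.07.
Real growth = 70191.07/67220.57 − 1 = 0.0442.

4.42%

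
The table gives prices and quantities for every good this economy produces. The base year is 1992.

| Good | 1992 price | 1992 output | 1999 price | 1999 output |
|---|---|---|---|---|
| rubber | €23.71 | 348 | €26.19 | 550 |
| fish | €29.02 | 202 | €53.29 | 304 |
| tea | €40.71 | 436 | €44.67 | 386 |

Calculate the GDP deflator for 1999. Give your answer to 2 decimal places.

Nominal GDP 1999 = 26.19·550 + 53.29·304 + 44.67·386 = 47847.28.
Real GDP 1999 (at 1992 prices) = 23.71·550 + 29.02·304 + 40.71·386 = 37576.64.
Deflator = Nominal/Real × 100 = 47847.28/37576.64 × 100 = 127.333.

127.33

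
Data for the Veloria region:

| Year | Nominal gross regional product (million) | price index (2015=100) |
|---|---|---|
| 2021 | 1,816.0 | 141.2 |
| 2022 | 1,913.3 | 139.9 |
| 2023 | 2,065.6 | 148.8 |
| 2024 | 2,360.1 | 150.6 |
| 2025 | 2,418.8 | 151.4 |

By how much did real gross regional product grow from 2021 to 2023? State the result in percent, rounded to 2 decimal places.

Real gross regional product 2021 = 1816.0/1.412 = 1286.12.
Real gross regional product 2023 = 2065.6/1.488 = 1388.17.
Change = 1388.17/1286.12 − 1 = 0.0793.

7.93%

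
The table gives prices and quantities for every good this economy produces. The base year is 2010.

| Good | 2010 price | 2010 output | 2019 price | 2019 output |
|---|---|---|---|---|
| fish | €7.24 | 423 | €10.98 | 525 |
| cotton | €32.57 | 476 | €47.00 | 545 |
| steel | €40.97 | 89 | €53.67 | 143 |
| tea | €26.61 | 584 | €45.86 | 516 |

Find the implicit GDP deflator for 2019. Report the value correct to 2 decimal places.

Nominal GDP 2019 = 10.98·525 + 47.00·545 + 53.67·143 + 45.86·516 = 62718.07.
Real GDP 2019 (at 2010 prices) = 7.24·525 + 32.57·545 + 40.97·143 + 26.61·516 = 41141.12.
Deflator = Nominal/Real × 100 = 62718.07/41141.12 × 100 = 152.446.

152.45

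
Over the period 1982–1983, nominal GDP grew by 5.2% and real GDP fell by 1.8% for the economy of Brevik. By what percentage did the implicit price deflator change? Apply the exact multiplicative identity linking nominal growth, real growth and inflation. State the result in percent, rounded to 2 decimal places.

(1 + g_nom) = (1 + g_real)(1 + π), so π = 1.0520 / 0.9820 − 1 = 0.07128.

7.13%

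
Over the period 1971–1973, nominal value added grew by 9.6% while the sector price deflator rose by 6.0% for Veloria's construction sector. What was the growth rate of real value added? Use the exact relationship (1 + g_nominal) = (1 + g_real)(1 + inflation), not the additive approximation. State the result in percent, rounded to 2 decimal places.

(1 + g_nom) = (1 + g_real)(1 + π), so g_real = 1.0960 / 1.0600 − 1 = 0.03396.

3.40%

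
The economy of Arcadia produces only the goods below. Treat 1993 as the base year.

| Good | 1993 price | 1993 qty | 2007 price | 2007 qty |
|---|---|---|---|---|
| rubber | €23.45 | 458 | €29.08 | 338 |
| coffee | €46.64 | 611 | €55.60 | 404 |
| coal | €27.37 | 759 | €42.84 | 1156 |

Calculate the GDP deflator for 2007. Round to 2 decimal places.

Nominal GDP 2007 = 29.08·338 + 55.60·404 + 42.84·1156 = 81814.48.
Real GDP 2007 (at 1993 prices) = 23.45·338 + 46.64·404 + 27.37·1156 = 58408.38.
Deflator = Nominal/Real × 100 = 81814.48/58408.38 × 100 = 140.073.

140.07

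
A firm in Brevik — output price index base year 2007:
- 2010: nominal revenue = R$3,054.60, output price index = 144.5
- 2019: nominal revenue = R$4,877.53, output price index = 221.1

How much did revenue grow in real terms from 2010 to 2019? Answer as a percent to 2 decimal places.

Deflate each year: 2010 → 3054.60/1.445 = 2113.91; 2019 → 4877.53/2.211 = 2206.03.
So real revenue changed by 2206.03/2113.91 − 1 = 0.0436, i.e. 4.36%.

4.36%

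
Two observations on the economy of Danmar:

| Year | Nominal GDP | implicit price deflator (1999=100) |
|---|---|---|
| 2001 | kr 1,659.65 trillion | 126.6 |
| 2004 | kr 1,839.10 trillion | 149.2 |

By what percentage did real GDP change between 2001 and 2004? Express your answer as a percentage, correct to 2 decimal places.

Deflate each year: 2001 → 1659.65/1.266 = 1310.94; 2004 → 1839.10/1.492 = 1232.64.
So real GDP changed by 1232.64/1310.94 − 1 = -0.0597, i.e. -5.97%.

-5.97%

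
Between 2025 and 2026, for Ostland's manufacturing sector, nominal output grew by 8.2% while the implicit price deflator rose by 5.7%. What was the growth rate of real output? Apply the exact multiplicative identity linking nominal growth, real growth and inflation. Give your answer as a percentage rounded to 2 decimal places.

2.37%

(1 + g_nom) = (1 + g_real)(1 + π), so g_real = 1.0820 / 1.0570 − 1 = 0.02365.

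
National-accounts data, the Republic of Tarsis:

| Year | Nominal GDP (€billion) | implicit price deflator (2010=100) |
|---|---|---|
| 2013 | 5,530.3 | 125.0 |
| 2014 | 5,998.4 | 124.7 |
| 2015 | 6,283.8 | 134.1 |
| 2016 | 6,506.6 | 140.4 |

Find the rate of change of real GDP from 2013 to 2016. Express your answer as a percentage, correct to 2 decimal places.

Real GDP 2013 = 5530.3/1.250 = 4424.24.
Real GDP 2016 = 6506.6/1.404 = 4634.33.
Change = 4634.33/4424.24 − 1 = 0.0475.

4.75%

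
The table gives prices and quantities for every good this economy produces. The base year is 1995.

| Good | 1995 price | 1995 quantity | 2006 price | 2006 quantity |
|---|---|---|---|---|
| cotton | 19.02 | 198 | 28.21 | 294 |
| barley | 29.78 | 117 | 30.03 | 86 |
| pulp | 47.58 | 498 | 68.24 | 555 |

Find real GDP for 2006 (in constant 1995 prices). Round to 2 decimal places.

34559.86

Real GDP 2006 = Σ (p_1995 × q_2006) = 19.02·294 + 29.78·86 + 47.58·555 = 34559.86.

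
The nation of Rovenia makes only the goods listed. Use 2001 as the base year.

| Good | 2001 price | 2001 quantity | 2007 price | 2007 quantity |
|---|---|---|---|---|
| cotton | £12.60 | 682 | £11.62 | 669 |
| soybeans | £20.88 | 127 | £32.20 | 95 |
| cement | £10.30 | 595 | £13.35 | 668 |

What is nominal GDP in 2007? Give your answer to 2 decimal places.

£19750.58

Nominal GDP 2007 = Σ (p_2007 × q_2007) = 11.62·669 + 32.20·95 + 13.35·668 = 19750.58.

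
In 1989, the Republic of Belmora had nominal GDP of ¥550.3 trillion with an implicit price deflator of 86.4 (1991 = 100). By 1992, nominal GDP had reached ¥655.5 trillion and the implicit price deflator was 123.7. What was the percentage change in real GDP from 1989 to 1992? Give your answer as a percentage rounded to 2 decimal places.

-16.80%

Deflate each year: 1989 → 550.3/0.864 = 636.92; 1992 → 655.5/1.237 = 529.91.
So real GDP changed by 529.91/636.92 − 1 = -0.1680, i.e. -16.80%.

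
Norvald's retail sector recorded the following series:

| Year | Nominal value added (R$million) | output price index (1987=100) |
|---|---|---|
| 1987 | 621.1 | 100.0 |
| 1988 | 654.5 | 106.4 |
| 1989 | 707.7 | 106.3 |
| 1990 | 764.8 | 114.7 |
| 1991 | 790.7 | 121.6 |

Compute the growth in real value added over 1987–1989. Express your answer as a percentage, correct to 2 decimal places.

Real value added 1987 = 621.1/1.000 = 621.10.
Real value added 1989 = 707.7/1.063 = 665.76.
Change = 665.76/621.10 − 1 = 0.0719.

7.19%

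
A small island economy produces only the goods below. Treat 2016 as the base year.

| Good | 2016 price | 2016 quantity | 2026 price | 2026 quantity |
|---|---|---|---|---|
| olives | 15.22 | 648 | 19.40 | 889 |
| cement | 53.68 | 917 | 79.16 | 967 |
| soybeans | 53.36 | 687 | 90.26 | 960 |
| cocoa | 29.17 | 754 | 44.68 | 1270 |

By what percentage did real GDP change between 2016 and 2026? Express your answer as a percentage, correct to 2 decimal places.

30.55%

Real GDP 2016 = Nominal GDP 2016 = 15.22·648 + 53.68·917 + 53.36·687 + 29.17·754 = 117739.62.
Real GDP 2026 (at 2016 prices) = 15.22·889 + 53.68·967 + 53.36·960 + 29.17·1270 = 153710.64.
Real growth = 153710.64/117739.62 − 1 = 0.3055.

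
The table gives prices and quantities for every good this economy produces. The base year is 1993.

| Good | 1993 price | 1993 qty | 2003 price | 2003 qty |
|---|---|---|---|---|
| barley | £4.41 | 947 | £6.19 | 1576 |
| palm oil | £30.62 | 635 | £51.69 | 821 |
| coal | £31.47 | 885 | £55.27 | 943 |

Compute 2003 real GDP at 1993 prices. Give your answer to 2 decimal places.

Real GDP 2003 = Σ (p_1993 × q_2003) = 4.41·1576 + 30.62·821 + 31.47·943 = 61765.39.

£61765.39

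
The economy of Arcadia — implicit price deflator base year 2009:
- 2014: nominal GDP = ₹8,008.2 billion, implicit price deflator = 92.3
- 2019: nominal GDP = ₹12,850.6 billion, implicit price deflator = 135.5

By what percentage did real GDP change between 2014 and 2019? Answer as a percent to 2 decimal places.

9.31%

Real GDP 2014 = 8008.2 / 0.923 = 8676.27.
Real GDP 2019 = 12850.6 / 1.355 = 9483.84.
Real growth = 9483.84 / 8676.27 − 1 = 0.0931.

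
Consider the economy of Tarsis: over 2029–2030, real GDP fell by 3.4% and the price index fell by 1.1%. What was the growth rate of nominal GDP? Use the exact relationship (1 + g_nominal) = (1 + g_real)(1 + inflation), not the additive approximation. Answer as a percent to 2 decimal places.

-4.46%

(1 + g_nom) = (1 + g_real)(1 + π) = 0.9660 × 0.9890 = 0.95537.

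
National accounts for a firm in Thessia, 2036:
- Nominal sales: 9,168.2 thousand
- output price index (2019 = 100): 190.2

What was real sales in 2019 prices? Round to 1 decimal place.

4,820.3 thousand

Real sales = Nominal / (output price index/100) = 9168.2 / 1.902 = 4820.29.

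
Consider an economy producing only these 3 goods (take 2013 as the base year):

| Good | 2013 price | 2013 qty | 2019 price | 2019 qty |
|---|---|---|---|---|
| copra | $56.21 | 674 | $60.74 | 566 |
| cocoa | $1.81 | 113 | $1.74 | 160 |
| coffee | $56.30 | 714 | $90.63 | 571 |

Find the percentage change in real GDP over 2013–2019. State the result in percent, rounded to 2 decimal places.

Real GDP 2013 = Nominal GDP 2013 = 56.21·674 + 1.81·113 + 56.30·714 = 78288.27.
Real GDP 2019 (at 2013 prices) = 56.21·566 + 1.81·160 + 56.30·571 = 64251.76.
Real growth = 64251.76/78288.27 − 1 = -0.1793.

-17.93%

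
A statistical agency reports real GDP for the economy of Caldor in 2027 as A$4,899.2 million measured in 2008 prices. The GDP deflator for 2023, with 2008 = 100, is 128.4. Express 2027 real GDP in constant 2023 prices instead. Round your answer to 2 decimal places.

A$6,290.57 million

Real GDP in 2023 prices = Real GDP in 2008 prices × (P_2023/P_2008) = 4899.2 × 1.284 = 6290.57.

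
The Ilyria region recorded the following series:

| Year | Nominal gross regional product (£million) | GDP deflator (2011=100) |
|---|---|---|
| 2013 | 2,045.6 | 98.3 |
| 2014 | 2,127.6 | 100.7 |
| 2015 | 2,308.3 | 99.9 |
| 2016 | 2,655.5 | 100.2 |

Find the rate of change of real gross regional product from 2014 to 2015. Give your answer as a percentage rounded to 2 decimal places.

Real gross regional product 2014 = 2127.6/1.007 = 2112.81.
Real gross regional product 2015 = 2308.3/0.999 = 2310.61.
Change = 2310.61/2112.81 − 1 = 0.0936.

9.36%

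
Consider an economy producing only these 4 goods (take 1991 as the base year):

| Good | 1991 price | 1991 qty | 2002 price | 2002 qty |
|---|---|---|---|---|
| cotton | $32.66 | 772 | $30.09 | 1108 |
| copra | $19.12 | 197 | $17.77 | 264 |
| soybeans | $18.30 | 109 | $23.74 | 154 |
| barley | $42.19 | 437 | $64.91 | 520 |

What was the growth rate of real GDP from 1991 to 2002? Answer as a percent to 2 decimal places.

33.55%

Real GDP 1991 = Nominal GDP 1991 = 32.66·772 + 19.12·197 + 18.30·109 + 42.19·437 = 49411.89.
Real GDP 2002 (at 1991 prices) = 32.66·1108 + 19.12·264 + 18.30·154 + 42.19·520 = 65991.96.
Real growth = 65991.96/49411.89 − 1 = 0.3355.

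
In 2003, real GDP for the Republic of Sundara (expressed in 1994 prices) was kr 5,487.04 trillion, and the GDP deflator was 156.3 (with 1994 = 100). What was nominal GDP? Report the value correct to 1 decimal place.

kr 8,576.2 trillion

Nominal GDP = Real × (GDP deflator/100) = 5487.04 × 1.563 = 8576.24.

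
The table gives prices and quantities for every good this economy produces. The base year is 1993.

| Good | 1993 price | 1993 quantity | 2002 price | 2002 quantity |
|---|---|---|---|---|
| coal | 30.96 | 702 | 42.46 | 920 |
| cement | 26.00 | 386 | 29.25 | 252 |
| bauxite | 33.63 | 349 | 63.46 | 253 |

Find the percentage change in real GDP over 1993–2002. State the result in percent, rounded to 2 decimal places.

0.08%

Real GDP 1993 = Nominal GDP 1993 = 30.96·702 + 26.00·386 + 33.63·349 = 43506.79.
Real GDP 2002 (at 1993 prices) = 30.96·920 + 26.00·252 + 33.63·253 = 43543.59.
Real growth = 43543.59/43506.79 − 1 = 0.0008.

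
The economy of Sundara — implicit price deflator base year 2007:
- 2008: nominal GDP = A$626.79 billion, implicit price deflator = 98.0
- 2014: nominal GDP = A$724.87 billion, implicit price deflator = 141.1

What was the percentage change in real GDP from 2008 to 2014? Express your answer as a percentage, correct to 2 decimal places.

Deflate each year: 2008 → 626.79/0.980 = 639.58; 2014 → 724.87/1.411 = 513.73.
So real GDP changed by 513.73/639.58 − 1 = -0.1968, i.e. -19.68%.

-19.68%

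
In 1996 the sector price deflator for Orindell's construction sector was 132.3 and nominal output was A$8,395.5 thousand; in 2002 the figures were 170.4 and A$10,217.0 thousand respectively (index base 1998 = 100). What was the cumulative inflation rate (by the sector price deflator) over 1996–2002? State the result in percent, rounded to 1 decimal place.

28.8%

Price-level change = 170.4 / 132.3 − 1 = 0.2880.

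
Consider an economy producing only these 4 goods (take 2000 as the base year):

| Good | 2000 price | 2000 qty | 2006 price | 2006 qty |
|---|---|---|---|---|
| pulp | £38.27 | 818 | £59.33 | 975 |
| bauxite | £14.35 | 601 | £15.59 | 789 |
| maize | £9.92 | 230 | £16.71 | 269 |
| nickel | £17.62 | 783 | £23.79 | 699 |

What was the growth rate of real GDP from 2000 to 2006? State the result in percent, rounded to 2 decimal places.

13.59%

Real GDP 2000 = Nominal GDP 2000 = 38.27·818 + 14.35·601 + 9.92·230 + 17.62·783 = 56007.27.
Real GDP 2006 (at 2000 prices) = 38.27·975 + 14.35·789 + 9.92·269 + 17.62·699 = 63620.26.
Real growth = 63620.26/56007.27 − 1 = 0.1359.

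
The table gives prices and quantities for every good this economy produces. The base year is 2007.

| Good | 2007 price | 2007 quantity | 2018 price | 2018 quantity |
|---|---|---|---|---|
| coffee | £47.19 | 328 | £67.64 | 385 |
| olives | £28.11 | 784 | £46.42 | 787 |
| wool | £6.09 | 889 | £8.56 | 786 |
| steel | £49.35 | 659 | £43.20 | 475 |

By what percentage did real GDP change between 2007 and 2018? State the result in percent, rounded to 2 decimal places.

-9.19%

Real GDP 2007 = Nominal GDP 2007 = 47.19·328 + 28.11·784 + 6.09·889 + 49.35·659 = 75452.22.
Real GDP 2018 (at 2007 prices) = 47.19·385 + 28.11·787 + 6.09·786 + 49.35·475 = 68518.71.
Real growth = 68518.71/75452.22 − 1 = -0.0919.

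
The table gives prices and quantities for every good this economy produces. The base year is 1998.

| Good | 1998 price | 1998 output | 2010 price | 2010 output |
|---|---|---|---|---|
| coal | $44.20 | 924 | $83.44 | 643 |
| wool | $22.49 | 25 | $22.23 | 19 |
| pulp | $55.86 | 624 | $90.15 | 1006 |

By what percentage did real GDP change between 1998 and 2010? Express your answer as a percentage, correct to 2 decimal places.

11.52%

Real GDP 1998 = Nominal GDP 1998 = 44.20·924 + 22.49·25 + 55.86·624 = 76259.69.
Real GDP 2010 (at 1998 prices) = 44.20·643 + 22.49·19 + 55.86·1006 = 85043.07.
Real growth = 85043.07/76259.69 − 1 = 0.1152.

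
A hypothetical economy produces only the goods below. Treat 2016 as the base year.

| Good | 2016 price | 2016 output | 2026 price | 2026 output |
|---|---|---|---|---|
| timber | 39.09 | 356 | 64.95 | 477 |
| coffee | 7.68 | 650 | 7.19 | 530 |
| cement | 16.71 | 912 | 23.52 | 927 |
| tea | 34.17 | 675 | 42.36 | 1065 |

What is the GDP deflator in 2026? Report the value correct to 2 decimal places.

136.34

Nominal GDP 2026 = 64.95·477 + 7.19·530 + 23.52·927 + 42.36·1065 = 101708.29.
Real GDP 2026 (at 2016 prices) = 39.09·477 + 7.68·530 + 16.71·927 + 34.17·1065 = 74597.55.
Deflator = Nominal/Real × 100 = 101708.29/74597.55 × 100 = 136.343.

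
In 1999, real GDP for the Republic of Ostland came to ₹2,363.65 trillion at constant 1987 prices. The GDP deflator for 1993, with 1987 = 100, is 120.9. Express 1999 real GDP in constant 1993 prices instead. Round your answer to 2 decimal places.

₹2,857.65 trillion

Real GDP in 1993 prices = Real GDP in 1987 prices × (P_1993/P_1987) = 2363.65 × 1.209 = 2857.65.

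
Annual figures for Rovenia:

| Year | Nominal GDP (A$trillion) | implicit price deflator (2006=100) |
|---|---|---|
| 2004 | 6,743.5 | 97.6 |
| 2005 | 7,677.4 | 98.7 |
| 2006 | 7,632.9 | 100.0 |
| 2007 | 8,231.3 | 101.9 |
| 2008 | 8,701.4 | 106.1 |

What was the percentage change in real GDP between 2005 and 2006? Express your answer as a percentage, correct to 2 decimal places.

-1.87%

Real GDP 2005 = 7677.4/0.987 = 7778.52.
Real GDP 2006 = 7632.9/1.000 = 7632.90.
Change = 7632.90/7778.52 − 1 = -0.0187.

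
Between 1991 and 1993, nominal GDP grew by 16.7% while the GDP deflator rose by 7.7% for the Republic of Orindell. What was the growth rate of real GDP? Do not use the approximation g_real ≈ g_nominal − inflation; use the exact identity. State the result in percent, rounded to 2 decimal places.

8.36%

(1 + g_nom) = (1 + g_real)(1 + π), so g_real = 1.1670 / 1.0770 − 1 = 0.08357.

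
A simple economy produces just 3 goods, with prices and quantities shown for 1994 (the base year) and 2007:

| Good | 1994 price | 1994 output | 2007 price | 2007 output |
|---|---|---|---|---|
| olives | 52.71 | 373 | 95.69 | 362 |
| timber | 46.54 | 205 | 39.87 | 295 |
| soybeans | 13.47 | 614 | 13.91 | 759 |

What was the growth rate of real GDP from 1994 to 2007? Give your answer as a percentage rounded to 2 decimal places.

Real GDP 1994 = Nominal GDP 1994 = 52.71·373 + 46.54·205 + 13.47·614 = 37472.11.
Real GDP 2007 (at 1994 prices) = 52.71·362 + 46.54·295 + 13.47·759 = 43034.05.
Real growth = 43034.05/37472.11 − 1 = 0.1484.

14.84%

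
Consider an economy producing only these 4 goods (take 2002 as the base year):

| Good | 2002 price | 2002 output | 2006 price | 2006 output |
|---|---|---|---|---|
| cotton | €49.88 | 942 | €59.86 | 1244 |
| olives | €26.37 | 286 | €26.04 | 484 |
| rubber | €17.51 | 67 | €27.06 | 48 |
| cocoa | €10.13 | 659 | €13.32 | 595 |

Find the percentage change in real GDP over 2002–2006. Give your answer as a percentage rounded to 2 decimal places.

Real GDP 2002 = Nominal GDP 2002 = 49.88·942 + 26.37·286 + 17.51·67 + 10.13·659 = 62377.62.
Real GDP 2006 (at 2002 prices) = 49.88·1244 + 26.37·484 + 17.51·48 + 10.13·595 = 81681.63.
Real growth = 81681.63/62377.62 − 1 = 0.3095.

30.95%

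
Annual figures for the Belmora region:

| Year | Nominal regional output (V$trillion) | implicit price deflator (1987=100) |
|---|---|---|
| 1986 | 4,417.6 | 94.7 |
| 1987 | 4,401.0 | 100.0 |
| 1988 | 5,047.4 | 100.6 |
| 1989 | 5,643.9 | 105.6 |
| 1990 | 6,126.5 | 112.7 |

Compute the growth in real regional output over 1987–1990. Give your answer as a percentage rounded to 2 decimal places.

Real regional output 1987 = 4401.0/1.000 = 4401.00.
Real regional output 1990 = 6126.5/1.127 = 5436.11.
Change = 5436.11/4401.00 − 1 = 0.2352.

23.52%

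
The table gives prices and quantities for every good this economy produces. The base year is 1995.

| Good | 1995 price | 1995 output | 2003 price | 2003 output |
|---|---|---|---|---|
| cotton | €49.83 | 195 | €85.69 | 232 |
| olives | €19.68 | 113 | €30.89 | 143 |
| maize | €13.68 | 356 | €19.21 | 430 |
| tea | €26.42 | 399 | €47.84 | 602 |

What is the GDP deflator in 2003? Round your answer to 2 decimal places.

169.67

Nominal GDP 2003 = 85.69·232 + 30.89·143 + 19.21·430 + 47.84·602 = 61357.33.
Real GDP 2003 (at 1995 prices) = 49.83·232 + 19.68·143 + 13.68·430 + 26.42·602 = 36162.04.
Deflator = Nominal/Real × 100 = 61357.33/36162.04 × 100 = 169.673.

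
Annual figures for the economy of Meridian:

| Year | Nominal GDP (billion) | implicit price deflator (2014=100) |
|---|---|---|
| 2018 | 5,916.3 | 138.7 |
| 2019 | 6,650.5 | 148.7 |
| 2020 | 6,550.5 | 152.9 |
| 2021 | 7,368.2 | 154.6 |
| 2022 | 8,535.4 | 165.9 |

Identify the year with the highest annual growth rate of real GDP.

2019: real = 6650.5/1.487 = 4472.43; growth vs 2018 (4265.54) = 4.85%.
2020: real = 6550.5/1.529 = 4284.17; growth vs 2019 (4472.43) = -4.21%.
2021: real = 7368.2/1.546 = 4765.98; growth vs 2020 (4284.17) = 11.25%.
2022: real = 8535.4/1.659 = 5144.91; growth vs 2021 (4765.98) = 7.95%.

2021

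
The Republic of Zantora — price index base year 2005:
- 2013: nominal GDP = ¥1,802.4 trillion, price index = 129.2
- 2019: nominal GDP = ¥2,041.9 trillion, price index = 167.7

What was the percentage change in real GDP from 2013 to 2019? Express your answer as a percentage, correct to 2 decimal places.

Real GDP 2013 = 1802.4 / 1.292 = 1395.05.
Real GDP 2019 = 2041.9 / 1.677 = 1217.59.
Real growth = 1217.59 / 1395.05 − 1 = -0.1272.

-12.72%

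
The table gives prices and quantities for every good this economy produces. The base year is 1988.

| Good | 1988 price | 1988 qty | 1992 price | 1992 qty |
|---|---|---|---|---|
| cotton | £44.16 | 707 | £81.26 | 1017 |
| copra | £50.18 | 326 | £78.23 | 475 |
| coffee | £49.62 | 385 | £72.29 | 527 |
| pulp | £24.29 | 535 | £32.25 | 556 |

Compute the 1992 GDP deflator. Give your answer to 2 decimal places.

162.20

Nominal GDP 1992 = 81.26·1017 + 78.23·475 + 72.29·527 + 32.25·556 = 175828.50.
Real GDP 1992 (at 1988 prices) = 44.16·1017 + 50.18·475 + 49.62·527 + 24.29·556 = 108401.20.
Deflator = Nominal/Real × 100 = 175828.50/108401.20 × 100 = 162.202.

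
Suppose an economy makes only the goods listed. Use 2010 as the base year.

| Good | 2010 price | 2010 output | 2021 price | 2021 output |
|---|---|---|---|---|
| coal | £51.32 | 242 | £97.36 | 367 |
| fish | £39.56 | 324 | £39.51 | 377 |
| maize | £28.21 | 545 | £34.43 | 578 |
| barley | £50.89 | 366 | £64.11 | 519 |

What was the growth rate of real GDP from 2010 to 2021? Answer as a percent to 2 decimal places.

29.08%

Real GDP 2010 = Nominal GDP 2010 = 51.32·242 + 39.56·324 + 28.21·545 + 50.89·366 = 59237.07.
Real GDP 2021 (at 2010 prices) = 51.32·367 + 39.56·377 + 28.21·578 + 50.89·519 = 76465.85.
Real growth = 76465.85/59237.07 − 1 = 0.2908.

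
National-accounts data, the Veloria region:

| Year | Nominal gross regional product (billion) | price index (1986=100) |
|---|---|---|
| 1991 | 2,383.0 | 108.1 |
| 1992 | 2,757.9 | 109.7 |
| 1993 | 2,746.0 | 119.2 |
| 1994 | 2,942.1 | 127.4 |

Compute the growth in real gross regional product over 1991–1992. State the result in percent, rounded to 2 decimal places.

Real gross regional product 1991 = 2383.0/1.081 = 2204.44.
Real gross regional product 1992 = 2757.9/1.097 = 2514.04.
Change = 2514.04/2204.44 − 1 = 0.1404.

14.04%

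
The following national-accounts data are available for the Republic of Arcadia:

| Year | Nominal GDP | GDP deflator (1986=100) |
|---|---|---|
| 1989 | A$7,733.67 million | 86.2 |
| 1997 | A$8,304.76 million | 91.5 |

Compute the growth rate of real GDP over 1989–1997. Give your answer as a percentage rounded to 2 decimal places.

Deflate each year: 1989 → 7733.67/0.862 = 8971.77; 1997 → 8304.76/0.915 = 9076.24.
So real GDP changed by 9076.24/8971.77 − 1 = 0.0116, i.e. 1.16%.

1.16%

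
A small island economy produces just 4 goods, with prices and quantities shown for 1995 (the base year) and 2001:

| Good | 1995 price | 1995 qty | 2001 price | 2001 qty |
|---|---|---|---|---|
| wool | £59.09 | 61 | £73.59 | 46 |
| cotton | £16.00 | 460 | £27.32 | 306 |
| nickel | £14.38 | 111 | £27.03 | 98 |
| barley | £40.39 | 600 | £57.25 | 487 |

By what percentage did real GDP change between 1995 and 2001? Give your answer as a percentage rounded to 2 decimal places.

Real GDP 1995 = Nominal GDP 1995 = 59.09·61 + 16.00·460 + 14.38·111 + 40.39·600 = 36794.67.
Real GDP 2001 (at 1995 prices) = 59.09·46 + 16.00·306 + 14.38·98 + 40.39·487 = 28693.31.
Real growth = 28693.31/36794.67 − 1 = -0.2202.

-22.02%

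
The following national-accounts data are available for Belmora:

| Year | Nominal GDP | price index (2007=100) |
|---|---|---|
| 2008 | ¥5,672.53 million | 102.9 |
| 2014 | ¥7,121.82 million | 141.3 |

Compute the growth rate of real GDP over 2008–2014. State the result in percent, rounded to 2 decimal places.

-8.57%

Real GDP 2008 = 5672.53 / 1.029 = 5512.66.
Real GDP 2014 = 7121.82 / 1.413 = 5040.21.
Real growth = 5040.21 / 5512.66 − 1 = -0.0857.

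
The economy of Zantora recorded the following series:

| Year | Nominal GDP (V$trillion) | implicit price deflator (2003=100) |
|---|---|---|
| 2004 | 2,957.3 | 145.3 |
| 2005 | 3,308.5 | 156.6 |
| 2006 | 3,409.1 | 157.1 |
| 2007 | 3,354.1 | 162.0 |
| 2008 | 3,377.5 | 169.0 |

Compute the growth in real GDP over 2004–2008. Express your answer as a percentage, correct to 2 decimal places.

Real GDP 2004 = 2957.3/1.453 = 2035.31.
Real GDP 2008 = 3377.5/1.690 = 1998.52.
Change = 1998.52/2035.31 − 1 = -0.0181.

-1.81%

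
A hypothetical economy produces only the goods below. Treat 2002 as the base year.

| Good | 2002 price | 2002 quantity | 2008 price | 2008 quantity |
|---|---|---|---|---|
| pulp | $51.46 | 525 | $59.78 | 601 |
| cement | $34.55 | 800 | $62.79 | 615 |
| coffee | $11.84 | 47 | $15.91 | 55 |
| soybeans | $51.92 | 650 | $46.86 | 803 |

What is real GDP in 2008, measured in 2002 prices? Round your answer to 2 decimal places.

$94518.67

Real GDP 2008 = Σ (p_2002 × q_2008) = 51.46·601 + 34.55·615 + 11.84·55 + 51.92·803 = 94518.67.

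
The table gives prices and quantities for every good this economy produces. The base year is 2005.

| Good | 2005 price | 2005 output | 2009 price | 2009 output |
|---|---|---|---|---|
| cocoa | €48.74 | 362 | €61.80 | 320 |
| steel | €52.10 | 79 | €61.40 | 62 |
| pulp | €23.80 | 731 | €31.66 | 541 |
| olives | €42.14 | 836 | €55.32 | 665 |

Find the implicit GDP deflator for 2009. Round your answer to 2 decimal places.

Nominal GDP 2009 = 61.80·320 + 61.40·62 + 31.66·541 + 55.32·665 = 77498.66.
Real GDP 2009 (at 2005 prices) = 48.74·320 + 52.10·62 + 23.80·541 + 42.14·665 = 59725.90.
Deflator = Nominal/Real × 100 = 77498.66/59725.90 × 100 = 129.757.

129.76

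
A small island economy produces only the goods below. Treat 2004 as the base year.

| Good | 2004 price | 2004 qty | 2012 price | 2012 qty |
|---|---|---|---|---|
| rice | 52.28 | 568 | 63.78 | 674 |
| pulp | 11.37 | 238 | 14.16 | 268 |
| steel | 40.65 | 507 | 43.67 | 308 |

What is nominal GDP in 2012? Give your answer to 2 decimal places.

Nominal GDP 2012 = Σ (p_2012 × q_2012) = 63.78·674 + 14.16·268 + 43.67·308 = 60232.96.

60232.96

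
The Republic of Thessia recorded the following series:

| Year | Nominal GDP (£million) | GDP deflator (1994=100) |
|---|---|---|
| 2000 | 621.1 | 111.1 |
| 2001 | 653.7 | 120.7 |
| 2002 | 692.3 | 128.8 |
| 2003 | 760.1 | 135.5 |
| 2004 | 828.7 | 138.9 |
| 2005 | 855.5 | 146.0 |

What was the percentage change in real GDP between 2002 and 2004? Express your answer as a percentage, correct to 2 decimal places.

11.00%

Real GDP 2002 = 692.3/1.288 = 537.50.
Real GDP 2004 = 828.7/1.389 = 596.62.
Change = 596.62/537.50 − 1 = 0.1100.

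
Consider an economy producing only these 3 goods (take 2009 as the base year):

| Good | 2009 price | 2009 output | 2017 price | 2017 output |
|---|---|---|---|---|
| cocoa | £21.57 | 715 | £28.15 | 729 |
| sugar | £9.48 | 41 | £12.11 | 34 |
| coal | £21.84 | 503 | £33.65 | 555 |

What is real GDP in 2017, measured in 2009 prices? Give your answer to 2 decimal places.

Real GDP 2017 = Σ (p_2009 × q_2017) = 21.57·729 + 9.48·34 + 21.84·555 = 28168.05.

£28168.05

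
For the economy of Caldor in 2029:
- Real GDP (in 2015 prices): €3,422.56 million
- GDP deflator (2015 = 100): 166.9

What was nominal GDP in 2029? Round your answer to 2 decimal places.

Nominal GDP = Real × (GDP deflator/100) = 3422.56 × 1.669 = 5712.25.

€5,712.25 million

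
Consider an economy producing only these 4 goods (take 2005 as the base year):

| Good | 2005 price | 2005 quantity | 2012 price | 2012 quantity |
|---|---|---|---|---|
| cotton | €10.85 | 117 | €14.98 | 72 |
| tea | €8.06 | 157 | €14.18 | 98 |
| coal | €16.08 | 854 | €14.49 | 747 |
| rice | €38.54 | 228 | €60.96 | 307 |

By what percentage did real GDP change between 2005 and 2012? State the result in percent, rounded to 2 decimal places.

1.44%

Real GDP 2005 = Nominal GDP 2005 = 10.85·117 + 8.06·157 + 16.08·854 + 38.54·228 = 25054.31.
Real GDP 2012 (at 2005 prices) = 10.85·72 + 8.06·98 + 16.08·747 + 38.54·307 = 25414.62.
Real growth = 25414.62/25054.31 − 1 = 0.0144.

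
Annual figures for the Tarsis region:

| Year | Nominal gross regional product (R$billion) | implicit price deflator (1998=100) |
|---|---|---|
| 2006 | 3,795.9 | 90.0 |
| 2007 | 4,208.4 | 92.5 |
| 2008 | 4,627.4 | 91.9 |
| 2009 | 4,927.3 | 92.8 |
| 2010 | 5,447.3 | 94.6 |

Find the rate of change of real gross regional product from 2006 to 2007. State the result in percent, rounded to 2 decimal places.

Real gross regional product 2006 = 3795.9/0.900 = 4217.67.
Real gross regional product 2007 = 4208.4/0.925 = 4549.62.
Change = 4549.62/4217.67 − 1 = 0.0787.

7.87%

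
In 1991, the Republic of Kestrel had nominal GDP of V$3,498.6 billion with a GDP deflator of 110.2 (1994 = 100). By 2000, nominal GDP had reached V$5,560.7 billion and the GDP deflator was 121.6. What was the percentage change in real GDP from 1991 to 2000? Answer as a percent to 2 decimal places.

44.04%

Deflate each year: 1991 → 3498.6/1.102 = 3174.77; 2000 → 5560.7/1.216 = 4572.94.
So real GDP changed by 4572.94/3174.77 − 1 = 0.4404, i.e. 44.04%.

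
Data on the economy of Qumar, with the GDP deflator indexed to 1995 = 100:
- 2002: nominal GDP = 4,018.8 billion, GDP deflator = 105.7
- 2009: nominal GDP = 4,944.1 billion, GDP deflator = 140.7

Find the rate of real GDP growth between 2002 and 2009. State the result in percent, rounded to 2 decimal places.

Deflate each year: 2002 → 4018.8/1.057 = 3802.08; 2009 → 4944.1/1.407 = 3513.93.
So real GDP changed by 3513.93/3802.08 − 1 = -0.0758, i.e. -7.58%.

-7.58%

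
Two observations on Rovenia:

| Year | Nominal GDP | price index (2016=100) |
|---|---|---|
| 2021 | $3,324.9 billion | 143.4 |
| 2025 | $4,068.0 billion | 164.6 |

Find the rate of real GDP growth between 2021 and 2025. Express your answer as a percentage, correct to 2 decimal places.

6.59%

Deflate each year: 2021 → 3324.9/1.434 = 2318.62; 2025 → 4068.0/1.646 = 2471.45.
So real GDP changed by 2471.45/2318.62 − 1 = 0.0659, i.e. 6.59%.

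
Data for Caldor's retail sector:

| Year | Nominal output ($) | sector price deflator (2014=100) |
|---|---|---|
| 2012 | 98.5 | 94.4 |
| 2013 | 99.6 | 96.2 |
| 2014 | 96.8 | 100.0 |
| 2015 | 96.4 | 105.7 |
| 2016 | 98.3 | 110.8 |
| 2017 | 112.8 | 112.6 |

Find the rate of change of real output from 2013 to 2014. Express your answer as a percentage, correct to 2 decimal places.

-6.50%

Real output 2013 = 99.6/0.962 = 103.53.
Real output 2014 = 96.8/1.000 = 96.80.
Change = 96.80/103.53 − 1 = -0.0650.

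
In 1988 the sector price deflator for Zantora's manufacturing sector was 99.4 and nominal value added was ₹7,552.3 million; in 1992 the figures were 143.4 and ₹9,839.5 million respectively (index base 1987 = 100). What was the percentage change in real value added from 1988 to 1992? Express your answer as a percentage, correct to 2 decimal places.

-9.69%

Real value added 1988 = 7552.3 / 0.994 = 7597.89.
Real value added 1992 = 9839.5 / 1.434 = 6861.58.
Real growth = 6861.58 / 7597.89 − 1 = -0.0969.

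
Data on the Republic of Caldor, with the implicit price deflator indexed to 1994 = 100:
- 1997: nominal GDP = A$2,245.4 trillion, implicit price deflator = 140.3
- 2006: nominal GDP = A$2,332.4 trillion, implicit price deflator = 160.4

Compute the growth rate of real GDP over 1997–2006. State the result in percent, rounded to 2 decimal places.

-9.14%

Real GDP 1997 = 2245.4 / 1.403 = 1600.43.
Real GDP 2006 = 2332.4 / 1.604 = 1454.11.
Real growth = 1454.11 / 1600.43 − 1 = -0.0914.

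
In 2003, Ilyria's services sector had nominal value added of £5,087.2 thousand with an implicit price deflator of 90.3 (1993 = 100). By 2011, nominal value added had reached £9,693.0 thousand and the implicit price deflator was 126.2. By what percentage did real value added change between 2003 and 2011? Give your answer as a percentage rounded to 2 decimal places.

Real value added 2003 = 5087.2 / 0.903 = 5633.67.
Real value added 2011 = 9693.0 / 1.262 = 7680.67.
Real growth = 7680.67 / 5633.67 − 1 = 0.3634.

36.34%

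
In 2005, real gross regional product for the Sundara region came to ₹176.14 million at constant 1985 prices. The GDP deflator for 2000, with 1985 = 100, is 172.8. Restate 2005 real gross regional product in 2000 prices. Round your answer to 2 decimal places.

Real gross regional product in 2000 prices = Real gross regional product in 1985 prices × (P_2000/P_1985) = 176.14 × 1.728 = 304.37.

₹304.37 million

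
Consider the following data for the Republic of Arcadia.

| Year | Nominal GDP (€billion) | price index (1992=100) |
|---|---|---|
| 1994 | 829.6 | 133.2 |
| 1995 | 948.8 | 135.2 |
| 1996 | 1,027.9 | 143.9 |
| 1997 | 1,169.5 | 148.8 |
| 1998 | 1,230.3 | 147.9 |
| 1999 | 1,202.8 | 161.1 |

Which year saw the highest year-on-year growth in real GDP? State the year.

1995: real = 948.8/1.352 = 701.78; growth vs 1994 (622.82) = 12.68%.
1996: real = 1027.9/1.439 = 714.32; growth vs 1995 (701.78) = 1.79%.
1997: real = 1169.5/1.488 = 785.95; growth vs 1996 (714.32) = 10.03%.
1998: real = 1230.3/1.479 = 831.85; growth vs 1997 (785.95) = 5.84%.
1999: real = 1202.8/1.611 = 746.62; growth vs 1998 (831.85) = -10.25%.

1995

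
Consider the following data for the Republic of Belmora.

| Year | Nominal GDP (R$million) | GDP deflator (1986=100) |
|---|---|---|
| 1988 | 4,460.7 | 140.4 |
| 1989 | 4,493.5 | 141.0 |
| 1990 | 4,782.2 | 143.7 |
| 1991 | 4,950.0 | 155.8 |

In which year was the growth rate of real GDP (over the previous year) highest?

1990

1989: real = 4493.5/1.410 = 3186.88; growth vs 1988 (3177.14) = 0.31%.
1990: real = 4782.2/1.437 = 3327.91; growth vs 1989 (3186.88) = 4.43%.
1991: real = 4950.0/1.558 = 3177.15; growth vs 1990 (3327.91) = -4.53%.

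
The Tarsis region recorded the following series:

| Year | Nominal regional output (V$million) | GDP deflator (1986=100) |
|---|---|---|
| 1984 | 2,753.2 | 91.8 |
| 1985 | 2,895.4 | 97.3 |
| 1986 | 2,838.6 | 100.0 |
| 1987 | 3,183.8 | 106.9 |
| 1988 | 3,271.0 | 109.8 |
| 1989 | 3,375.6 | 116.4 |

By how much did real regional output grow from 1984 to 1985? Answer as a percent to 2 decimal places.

Real regional output 1984 = 2753.2/0.918 = 2999.13.
Real regional output 1985 = 2895.4/0.973 = 2975.75.
Change = 2975.75/2999.13 − 1 = -0.0078.

-0.78%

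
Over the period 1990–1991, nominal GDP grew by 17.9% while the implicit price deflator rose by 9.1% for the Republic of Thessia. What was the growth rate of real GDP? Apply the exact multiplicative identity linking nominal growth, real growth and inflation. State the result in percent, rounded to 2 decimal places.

(1 + g_nom) = (1 + g_real)(1 + π), so g_real = 1.1790 / 1.0910 − 1 = 0.08066.

8.07%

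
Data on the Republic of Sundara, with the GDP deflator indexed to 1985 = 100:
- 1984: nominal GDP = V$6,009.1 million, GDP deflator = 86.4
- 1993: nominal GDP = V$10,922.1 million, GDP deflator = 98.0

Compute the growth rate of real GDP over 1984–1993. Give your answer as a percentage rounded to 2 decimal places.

60.24%

Deflate each year: 1984 → 6009.1/0.864 = 6954.98; 1993 → 10922.1/0.980 = 11145.00.
So real GDP changed by 11145.00/6954.98 − 1 = 0.6024, i.e. 60.24%.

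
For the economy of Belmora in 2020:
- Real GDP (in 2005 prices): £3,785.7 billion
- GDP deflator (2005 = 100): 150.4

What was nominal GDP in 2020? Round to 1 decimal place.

Nominal GDP = Real × (GDP deflator/100) = 3785.7 × 1.504 = 5693.69.

£5,693.7 billion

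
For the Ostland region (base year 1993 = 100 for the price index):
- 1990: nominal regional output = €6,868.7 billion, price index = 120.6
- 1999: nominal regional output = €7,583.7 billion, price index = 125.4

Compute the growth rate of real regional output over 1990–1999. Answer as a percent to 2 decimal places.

6.18%

Deflate each year: 1990 → 6868.7/1.206 = 5695.44; 1999 → 7583.7/1.254 = 6047.61.
So real regional output changed by 6047.61/5695.44 − 1 = 0.0618, i.e. 6.18%.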